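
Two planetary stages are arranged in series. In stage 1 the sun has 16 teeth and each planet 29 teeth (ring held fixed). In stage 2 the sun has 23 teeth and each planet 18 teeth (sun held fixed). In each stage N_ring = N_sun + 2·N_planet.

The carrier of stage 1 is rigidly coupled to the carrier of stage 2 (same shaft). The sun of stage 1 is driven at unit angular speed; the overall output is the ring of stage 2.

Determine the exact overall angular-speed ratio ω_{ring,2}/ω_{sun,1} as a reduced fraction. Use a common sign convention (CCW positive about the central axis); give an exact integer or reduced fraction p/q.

656/2655

Stage 1: N_ring = 16 + 2·29 = 74
Stage 1: 16(ω_s−ω_c) = −74(ω_r−ω_c),  ω_r=0, ω_s=1
Stage 1: 16(1−ω_c) = −74(0−ω_c)  ⇒  90ω_c = 16  ⇒  ω_c = 8/45
  ⇒ ω_c¹/ω_s¹ = 8/45
Stage 2: N_ring = 23 + 2·18 = 59
Stage 2: 23(ω_s−ω_c) = −59(ω_r−ω_c),  ω_s=0, ω_c=1
Stage 2: ω_r = 1 − (23/59)(0−1) = 82/59
  ⇒ ω_r²/ω_c² = 82/59
Coupling ω_c² = ω_c¹ ⇒ overall = 8/45 × 82/59 = 656/2655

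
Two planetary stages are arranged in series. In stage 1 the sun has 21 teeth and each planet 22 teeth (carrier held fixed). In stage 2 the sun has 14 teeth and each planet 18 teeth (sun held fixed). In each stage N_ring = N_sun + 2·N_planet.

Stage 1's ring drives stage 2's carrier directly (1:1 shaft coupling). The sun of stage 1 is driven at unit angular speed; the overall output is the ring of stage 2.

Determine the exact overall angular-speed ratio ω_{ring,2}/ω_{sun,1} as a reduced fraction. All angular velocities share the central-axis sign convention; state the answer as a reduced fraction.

-672/1625

Stage 1: N_ring = 21 + 2·22 = 65
Stage 1: 21(ω_s−ω_c) = −65(ω_r−ω_c),  ω_c=0, ω_s=1
Stage 1: ω_r = 0 − (21/65)(1−0) = -21/65
  ⇒ ω_r¹/ω_s¹ = -21/65
Stage 2: N_ring = 14 + 2·18 = 50
Stage 2: 14(ω_s−ω_c) = −50(ω_r−ω_c),  ω_s=0, ω_c=1
Stage 2: ω_r = 1 − (14/50)(0−1) = 32/25
  ⇒ ω_r²/ω_c² = 32/25
Coupling ω_c² = ω_r¹ ⇒ overall = -21/65 × 32/25 = -672/1625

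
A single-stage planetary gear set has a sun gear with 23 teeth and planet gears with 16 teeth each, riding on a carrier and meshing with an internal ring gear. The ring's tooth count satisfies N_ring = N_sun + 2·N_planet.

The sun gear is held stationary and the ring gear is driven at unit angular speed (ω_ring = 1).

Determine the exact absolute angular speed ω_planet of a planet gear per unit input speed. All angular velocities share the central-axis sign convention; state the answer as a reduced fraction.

N_ring = 23 + 2·16 = 55
23(ω_s−ω_c) = −55(ω_r−ω_c),  ω_s=0, ω_r=1
23(0−ω_c) = −55(1−ω_c)  ⇒  78ω_c = 55  ⇒  ω_c = 55/78
sun–planet: 23·(0−55/78) = −16·(ω_p−ω_c)  ⇒  ω_p−ω_c = −(23/16)·(-55/78) = 1265/1248
ω_p = 55/78 + 1265/1248 = 55/32

55/32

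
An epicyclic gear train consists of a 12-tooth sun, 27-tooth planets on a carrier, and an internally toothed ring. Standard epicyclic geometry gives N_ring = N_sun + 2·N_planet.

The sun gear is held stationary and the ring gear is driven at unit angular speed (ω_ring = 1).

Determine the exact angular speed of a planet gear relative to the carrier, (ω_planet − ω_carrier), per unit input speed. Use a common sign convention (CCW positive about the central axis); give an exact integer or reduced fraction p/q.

44/117

N_ring = 12 + 2·27 = 66
12(ω_s−ω_c) = −66(ω_r−ω_c),  ω_s=0, ω_r=1
12(0−ω_c) = −66(1−ω_c)  ⇒  78ω_c = 66  ⇒  ω_c = 11/13
sun–planet: 12·(0−11/13) = −27·(ω_p−ω_c)  ⇒  ω_p−ω_c = −(12/27)·(-11/13) = 44/117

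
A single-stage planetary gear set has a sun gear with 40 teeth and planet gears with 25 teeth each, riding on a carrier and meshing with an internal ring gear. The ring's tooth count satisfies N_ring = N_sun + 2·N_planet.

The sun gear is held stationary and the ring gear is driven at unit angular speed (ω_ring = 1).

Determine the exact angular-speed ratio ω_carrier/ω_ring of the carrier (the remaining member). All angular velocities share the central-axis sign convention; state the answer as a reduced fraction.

9/13

N_ring = 40 + 2·25 = 90
40(ω_s−ω_c) = −90(ω_r−ω_c),  ω_s=0, ω_r=1
40(0−ω_c) = −90(1−ω_c)  ⇒  130ω_c = 90  ⇒  ω_c = 9/13
ω_c/ω_r = 9/13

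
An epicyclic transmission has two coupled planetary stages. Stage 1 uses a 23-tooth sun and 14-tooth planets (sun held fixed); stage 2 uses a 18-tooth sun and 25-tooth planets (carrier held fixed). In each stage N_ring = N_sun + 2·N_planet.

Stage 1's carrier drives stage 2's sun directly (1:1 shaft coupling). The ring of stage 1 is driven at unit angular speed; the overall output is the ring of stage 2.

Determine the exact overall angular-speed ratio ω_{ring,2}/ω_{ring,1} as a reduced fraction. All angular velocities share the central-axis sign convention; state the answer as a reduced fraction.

-27/148

Stage 1: N_ring = 23 + 2·14 = 51
Stage 1: 23(ω_s−ω_c) = −51(ω_r−ω_c),  ω_s=0, ω_r=1
Stage 1: 23(0−ω_c) = −51(1−ω_c)  ⇒  74ω_c = 51  ⇒  ω_c = 51/74
  ⇒ ω_c¹/ω_r¹ = 51/74
Stage 2: N_ring = 18 + 2·25 = 68
Stage 2: 18(ω_s−ω_c) = −68(ω_r−ω_c),  ω_c=0, ω_s=1
Stage 2: ω_r = 0 − (18/68)(1−0) = -9/34
  ⇒ ω_r²/ω_s² = -9/34
Coupling ω_s² = ω_c¹ ⇒ overall = 51/74 × -9/34 = -27/148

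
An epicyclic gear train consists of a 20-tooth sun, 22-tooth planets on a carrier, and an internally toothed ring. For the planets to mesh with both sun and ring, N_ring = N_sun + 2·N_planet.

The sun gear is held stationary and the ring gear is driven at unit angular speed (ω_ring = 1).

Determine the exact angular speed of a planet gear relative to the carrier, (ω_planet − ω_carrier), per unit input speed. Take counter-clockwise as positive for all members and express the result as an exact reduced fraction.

160/231

N_ring = 20 + 2·22 = 64
20(ω_s−ω_c) = −64(ω_r−ω_c),  ω_s=0, ω_r=1
20(0−ω_c) = −64(1−ω_c)  ⇒  84ω_c = 64  ⇒  ω_c = 16/21
sun–planet: 20·(0−16/21) = −22·(ω_p−ω_c)  ⇒  ω_p−ω_c = −(20/22)·(-16/21) = 160/231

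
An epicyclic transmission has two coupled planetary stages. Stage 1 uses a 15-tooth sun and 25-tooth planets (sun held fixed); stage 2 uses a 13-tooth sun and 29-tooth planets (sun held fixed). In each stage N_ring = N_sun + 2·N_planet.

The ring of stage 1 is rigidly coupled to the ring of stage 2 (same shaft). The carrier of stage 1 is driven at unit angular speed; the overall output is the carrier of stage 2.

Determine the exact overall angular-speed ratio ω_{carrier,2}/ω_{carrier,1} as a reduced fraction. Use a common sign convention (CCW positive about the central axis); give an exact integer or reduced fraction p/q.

284/273

Stage 1: N_ring = 15 + 2·25 = 65
Stage 1: 15(ω_s−ω_c) = −65(ω_r−ω_c),  ω_s=0, ω_c=1
Stage 1: ω_r = 1 − (15/65)(0−1) = 16/13
  ⇒ ω_r¹/ω_c¹ = 16/13
Stage 2: N_ring = 13 + 2·29 = 71
Stage 2: 13(ω_s−ω_c) = −71(ω_r−ω_c),  ω_s=0, ω_r=1
Stage 2: 13(0−ω_c) = −71(1−ω_c)  ⇒  84ω_c = 71  ⇒  ω_c = 71/84
  ⇒ ω_c²/ω_r² = 71/84
Coupling ω_r² = ω_r¹ ⇒ overall = 16/13 × 71/84 = 284/273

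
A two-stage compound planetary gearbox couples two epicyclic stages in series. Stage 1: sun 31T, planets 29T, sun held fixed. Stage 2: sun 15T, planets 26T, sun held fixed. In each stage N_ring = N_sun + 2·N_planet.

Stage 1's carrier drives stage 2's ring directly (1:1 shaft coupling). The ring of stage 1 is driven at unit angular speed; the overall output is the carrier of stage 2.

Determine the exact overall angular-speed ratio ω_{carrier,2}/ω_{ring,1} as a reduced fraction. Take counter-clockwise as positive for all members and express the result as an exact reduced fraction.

Stage 1: N_ring = 31 + 2·29 = 89
Stage 1: 31(ω_s−ω_c) = −89(ω_r−ω_c),  ω_s=0, ω_r=1
Stage 1: 31(0−ω_c) = −89(1−ω_c)  ⇒  120ω_c = 89  ⇒  ω_c = 89/120
  ⇒ ω_c¹/ω_r¹ = 89/120
Stage 2: N_ring = 15 + 2·26 = 67
Stage 2: 15(ω_s−ω_c) = −67(ω_r−ω_c),  ω_s=0, ω_r=1
Stage 2: 15(0−ω_c) = −67(1−ω_c)  ⇒  82ω_c = 67  ⇒  ω_c = 67/82
  ⇒ ω_c²/ω_r² = 67/82
Coupling ω_r² = ω_c¹ ⇒ overall = 89/120 × 67/82 = 5963/9840

5963/9840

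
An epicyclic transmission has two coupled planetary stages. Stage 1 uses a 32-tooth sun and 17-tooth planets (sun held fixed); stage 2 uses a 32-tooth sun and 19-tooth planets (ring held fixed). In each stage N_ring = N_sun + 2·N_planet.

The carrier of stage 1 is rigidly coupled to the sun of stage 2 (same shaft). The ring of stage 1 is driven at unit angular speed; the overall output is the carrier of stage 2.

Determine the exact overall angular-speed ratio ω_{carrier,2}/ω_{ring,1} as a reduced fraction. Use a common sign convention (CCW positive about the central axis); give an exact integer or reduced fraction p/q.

Stage 1: N_ring = 32 + 2·17 = 66
Stage 1: 32(ω_s−ω_c) = −66(ω_r−ω_c),  ω_s=0, ω_r=1
Stage 1: 32(0−ω_c) = −66(1−ω_c)  ⇒  98ω_c = 66  ⇒  ω_c = 33/49
  ⇒ ω_c¹/ω_r¹ = 33/49
Stage 2: N_ring = 32 + 2·19 = 70
Stage 2: 32(ω_s−ω_c) = −70(ω_r−ω_c),  ω_r=0, ω_s=1
Stage 2: 32(1−ω_c) = −70(0−ω_c)  ⇒  102ω_c = 32  ⇒  ω_c = 16/51
  ⇒ ω_c²/ω_s² = 16/51
Coupling ω_s² = ω_c¹ ⇒ overall = 33/49 × 16/51 = 176/833

176/833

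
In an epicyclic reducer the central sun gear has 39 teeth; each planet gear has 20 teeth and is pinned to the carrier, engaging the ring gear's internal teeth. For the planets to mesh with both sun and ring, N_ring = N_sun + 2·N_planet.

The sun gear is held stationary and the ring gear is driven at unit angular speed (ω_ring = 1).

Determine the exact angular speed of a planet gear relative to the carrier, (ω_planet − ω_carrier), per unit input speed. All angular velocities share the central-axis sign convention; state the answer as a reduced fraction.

3081/2360

N_ring = 39 + 2·20 = 79
39(ω_s−ω_c) = −79(ω_r−ω_c),  ω_s=0, ω_r=1
39(0−ω_c) = −79(1−ω_c)  ⇒  118ω_c = 79  ⇒  ω_c = 79/118
sun–planet: 39·(0−79/118) = −20·(ω_p−ω_c)  ⇒  ω_p−ω_c = −(39/20)·(-79/118) = 3081/2360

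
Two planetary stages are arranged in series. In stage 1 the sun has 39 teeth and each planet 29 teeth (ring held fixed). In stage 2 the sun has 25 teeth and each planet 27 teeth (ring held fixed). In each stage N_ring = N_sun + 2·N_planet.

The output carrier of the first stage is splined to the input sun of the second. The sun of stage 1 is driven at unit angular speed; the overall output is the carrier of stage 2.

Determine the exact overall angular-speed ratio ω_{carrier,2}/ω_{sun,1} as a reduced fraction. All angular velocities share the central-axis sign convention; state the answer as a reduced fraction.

Stage 1: N_ring = 39 + 2·29 = 97
Stage 1: 39(ω_s−ω_c) = −97(ω_r−ω_c),  ω_r=0, ω_s=1
Stage 1: 39(1−ω_c) = −97(0−ω_c)  ⇒  136ω_c = 39  ⇒  ω_c = 39/136
  ⇒ ω_c¹/ω_s¹ = 39/136
Stage 2: N_ring = 25 + 2·27 = 79
Stage 2: 25(ω_s−ω_c) = −79(ω_r−ω_c),  ω_r=0, ω_s=1
Stage 2: 25(1−ω_c) = −79(0−ω_c)  ⇒  104ω_c = 25  ⇒  ω_c = 25/104
  ⇒ ω_c²/ω_s² = 25/104
Coupling ω_s² = ω_c¹ ⇒ overall = 39/136 × 25/104 = 75/1088

75/1088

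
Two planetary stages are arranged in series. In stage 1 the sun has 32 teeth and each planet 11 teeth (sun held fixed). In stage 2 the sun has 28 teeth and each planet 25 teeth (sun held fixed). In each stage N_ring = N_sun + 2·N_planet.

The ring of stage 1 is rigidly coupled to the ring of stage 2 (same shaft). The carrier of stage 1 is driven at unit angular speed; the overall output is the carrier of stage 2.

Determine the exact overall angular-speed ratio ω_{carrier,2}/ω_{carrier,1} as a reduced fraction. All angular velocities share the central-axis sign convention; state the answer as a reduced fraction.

559/477

Stage 1: N_ring = 32 + 2·11 = 54
Stage 1: 32(ω_s−ω_c) = −54(ω_r−ω_c),  ω_s=0, ω_c=1
Stage 1: ω_r = 1 − (32/54)(0−1) = 43/27
  ⇒ ω_r¹/ω_c¹ = 43/27
Stage 2: N_ring = 28 + 2·25 = 78
Stage 2: 28(ω_s−ω_c) = −78(ω_r−ω_c),  ω_s=0, ω_r=1
Stage 2: 28(0−ω_c) = −78(1−ω_c)  ⇒  106ω_c = 78  ⇒  ω_c = 39/53
  ⇒ ω_c²/ω_r² = 39/53
Coupling ω_r² = ω_r¹ ⇒ overall = 43/27 × 39/53 = 559/477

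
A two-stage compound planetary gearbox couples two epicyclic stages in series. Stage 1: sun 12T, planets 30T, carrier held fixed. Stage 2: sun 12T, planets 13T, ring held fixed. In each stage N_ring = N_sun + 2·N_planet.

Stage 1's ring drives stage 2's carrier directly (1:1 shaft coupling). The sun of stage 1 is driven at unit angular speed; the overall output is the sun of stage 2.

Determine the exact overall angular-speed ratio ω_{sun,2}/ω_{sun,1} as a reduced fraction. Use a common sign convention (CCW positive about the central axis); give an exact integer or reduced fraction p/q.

Stage 1: N_ring = 12 + 2·30 = 72
Stage 1: 12(ω_s−ω_c) = −72(ω_r−ω_c),  ω_c=0, ω_s=1
Stage 1: ω_r = 0 − (12/72)(1−0) = -1/6
  ⇒ ω_r¹/ω_s¹ = -1/6
Stage 2: N_ring = 12 + 2·13 = 38
Stage 2: 12(ω_s−ω_c) = −38(ω_r−ω_c),  ω_r=0, ω_c=1
Stage 2: ω_s = 1 − (38/12)(0−1) = 25/6
  ⇒ ω_s²/ω_c² = 25/6
Coupling ω_c² = ω_r¹ ⇒ overall = -1/6 × 25/6 = -25/36

-25/36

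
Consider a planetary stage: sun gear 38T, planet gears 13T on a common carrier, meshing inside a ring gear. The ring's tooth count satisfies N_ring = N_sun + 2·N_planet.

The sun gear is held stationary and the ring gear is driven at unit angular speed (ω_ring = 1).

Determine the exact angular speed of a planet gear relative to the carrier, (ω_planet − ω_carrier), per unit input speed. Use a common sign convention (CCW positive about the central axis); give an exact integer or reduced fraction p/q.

N_ring = 38 + 2·13 = 64
38(ω_s−ω_c) = −64(ω_r−ω_c),  ω_s=0, ω_r=1
38(0−ω_c) = −64(1−ω_c)  ⇒  102ω_c = 64  ⇒  ω_c = 32/51
sun–planet: 38·(0−32/51) = −13·(ω_p−ω_c)  ⇒  ω_p−ω_c = −(38/13)·(-32/51) = 1216/663

1216/663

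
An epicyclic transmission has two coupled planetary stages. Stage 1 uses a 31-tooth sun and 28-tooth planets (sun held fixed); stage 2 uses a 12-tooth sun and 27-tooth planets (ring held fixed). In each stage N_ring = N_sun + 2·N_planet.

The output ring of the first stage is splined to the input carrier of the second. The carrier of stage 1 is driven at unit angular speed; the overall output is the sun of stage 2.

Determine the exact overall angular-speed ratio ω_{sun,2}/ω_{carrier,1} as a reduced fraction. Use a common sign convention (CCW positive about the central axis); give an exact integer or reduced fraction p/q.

767/87

Stage 1: N_ring = 31 + 2·28 = 87
Stage 1: 31(ω_s−ω_c) = −87(ω_r−ω_c),  ω_s=0, ω_c=1
Stage 1: ω_r = 1 − (31/87)(0−1) = 118/87
  ⇒ ω_r¹/ω_c¹ = 118/87
Stage 2: N_ring = 12 + 2·27 = 66
Stage 2: 12(ω_s−ω_c) = −66(ω_r−ω_c),  ω_r=0, ω_c=1
Stage 2: ω_s = 1 − (66/12)(0−1) = 13/2
  ⇒ ω_s²/ω_c² = 13/2
Coupling ω_c² = ω_r¹ ⇒ overall = 118/87 × 13/2 = 767/87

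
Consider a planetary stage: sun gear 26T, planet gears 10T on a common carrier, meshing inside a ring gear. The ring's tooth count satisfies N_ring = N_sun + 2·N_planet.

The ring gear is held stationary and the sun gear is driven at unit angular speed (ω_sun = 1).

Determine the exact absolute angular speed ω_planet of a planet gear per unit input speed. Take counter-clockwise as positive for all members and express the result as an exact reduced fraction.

N_ring = 26 + 2·10 = 46
26(ω_s−ω_c) = −46(ω_r−ω_c),  ω_r=0, ω_s=1
26(1−ω_c) = −46(0−ω_c)  ⇒  72ω_c = 26  ⇒  ω_c = 13/36
sun–planet: 26·(1−13/36) = −10·(ω_p−ω_c)  ⇒  ω_p−ω_c = −(26/10)·(23/36) = -299/180
ω_p = 13/36 − 299/180 = -13/10

-13/10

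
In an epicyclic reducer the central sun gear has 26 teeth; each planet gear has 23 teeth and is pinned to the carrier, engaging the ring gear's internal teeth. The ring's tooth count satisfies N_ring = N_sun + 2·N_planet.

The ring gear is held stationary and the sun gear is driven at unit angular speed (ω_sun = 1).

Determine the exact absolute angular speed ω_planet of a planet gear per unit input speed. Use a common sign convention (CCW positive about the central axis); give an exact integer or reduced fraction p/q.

N_ring = 26 + 2·23 = 72
26(ω_s−ω_c) = −72(ω_r−ω_c),  ω_r=0, ω_s=1
26(1−ω_c) = −72(0−ω_c)  ⇒  98ω_c = 26  ⇒  ω_c = 13/49
sun–planet: 26·(1−13/49) = −23·(ω_p−ω_c)  ⇒  ω_p−ω_c = −(26/23)·(36/49) = -936/1127
ω_p = 13/49 − 936/1127 = -13/23

-13/23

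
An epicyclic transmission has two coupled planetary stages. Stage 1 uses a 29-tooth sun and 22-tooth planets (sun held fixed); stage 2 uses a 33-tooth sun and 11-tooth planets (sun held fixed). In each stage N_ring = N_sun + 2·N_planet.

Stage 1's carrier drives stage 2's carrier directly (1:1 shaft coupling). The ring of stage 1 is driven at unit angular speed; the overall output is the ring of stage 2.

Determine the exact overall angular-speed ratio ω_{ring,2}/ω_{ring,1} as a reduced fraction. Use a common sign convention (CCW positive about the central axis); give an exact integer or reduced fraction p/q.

Stage 1: N_ring = 29 + 2·22 = 73
Stage 1: 29(ω_s−ω_c) = −73(ω_r−ω_c),  ω_s=0, ω_r=1
Stage 1: 29(0−ω_c) = −73(1−ω_c)  ⇒  102ω_c = 73  ⇒  ω_c = 73/102
  ⇒ ω_c¹/ω_r¹ = 73/102
Stage 2: N_ring = 33 + 2·11 = 55
Stage 2: 33(ω_s−ω_c) = −55(ω_r−ω_c),  ω_s=0, ω_c=1
Stage 2: ω_r = 1 − (33/55)(0−1) = 8/5
  ⇒ ω_r²/ω_c² = 8/5
Coupling ω_c² = ω_c¹ ⇒ overall = 73/102 × 8/5 = 292/255

292/255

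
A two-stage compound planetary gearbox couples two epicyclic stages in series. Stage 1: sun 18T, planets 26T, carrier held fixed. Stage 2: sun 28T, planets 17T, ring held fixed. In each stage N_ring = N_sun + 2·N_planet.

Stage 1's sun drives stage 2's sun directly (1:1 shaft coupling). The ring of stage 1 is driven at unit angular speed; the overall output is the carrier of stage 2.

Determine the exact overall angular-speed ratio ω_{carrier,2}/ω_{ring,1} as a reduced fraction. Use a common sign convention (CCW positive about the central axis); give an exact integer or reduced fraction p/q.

Stage 1: N_ring = 18 + 2·26 = 70
Stage 1: 18(ω_s−ω_c) = −70(ω_r−ω_c),  ω_c=0, ω_r=1
Stage 1: ω_s = 0 − (70/18)(1−0) = -35/9
  ⇒ ω_s¹/ω_r¹ = -35/9
Stage 2: N_ring = 28 + 2·17 = 62
Stage 2: 28(ω_s−ω_c) = −62(ω_r−ω_c),  ω_r=0, ω_s=1
Stage 2: 28(1−ω_c) = −62(0−ω_c)  ⇒  90ω_c = 28  ⇒  ω_c = 14/45
  ⇒ ω_c²/ω_s² = 14/45
Coupling ω_s² = ω_s¹ ⇒ overall = -35/9 × 14/45 = -98/81

-98/81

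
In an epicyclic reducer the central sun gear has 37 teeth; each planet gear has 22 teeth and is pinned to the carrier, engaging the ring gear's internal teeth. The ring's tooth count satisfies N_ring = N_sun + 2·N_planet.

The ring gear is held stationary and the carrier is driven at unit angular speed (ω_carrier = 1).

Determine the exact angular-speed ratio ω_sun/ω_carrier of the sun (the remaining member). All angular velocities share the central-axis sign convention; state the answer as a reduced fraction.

118/37

N_ring = 37 + 2·22 = 81
37(ω_s−ω_c) = −81(ω_r−ω_c),  ω_r=0, ω_c=1
ω_s = 1 − (81/37)(0−1) = 118/37
ω_s/ω_c = 118/37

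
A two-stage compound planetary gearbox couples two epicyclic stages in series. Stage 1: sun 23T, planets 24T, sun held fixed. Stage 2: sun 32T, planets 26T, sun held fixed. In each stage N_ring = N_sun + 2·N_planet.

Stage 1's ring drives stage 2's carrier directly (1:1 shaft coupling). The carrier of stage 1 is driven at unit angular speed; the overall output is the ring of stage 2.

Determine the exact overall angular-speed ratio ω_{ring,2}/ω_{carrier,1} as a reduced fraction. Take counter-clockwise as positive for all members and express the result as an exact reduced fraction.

Stage 1: N_ring = 23 + 2·24 = 71
Stage 1: 23(ω_s−ω_c) = −71(ω_r−ω_c),  ω_s=0, ω_c=1
Stage 1: ω_r = 1 − (23/71)(0−1) = 94/71
  ⇒ ω_r¹/ω_c¹ = 94/71
Stage 2: N_ring = 32 + 2·26 = 84
Stage 2: 32(ω_s−ω_c) = −84(ω_r−ω_c),  ω_s=0, ω_c=1
Stage 2: ω_r = 1 − (32/84)(0−1) = 29/21
  ⇒ ω_r²/ω_c² = 29/21
Coupling ω_c² = ω_r¹ ⇒ overall = 94/71 × 29/21 = 2726/1491

2726/1491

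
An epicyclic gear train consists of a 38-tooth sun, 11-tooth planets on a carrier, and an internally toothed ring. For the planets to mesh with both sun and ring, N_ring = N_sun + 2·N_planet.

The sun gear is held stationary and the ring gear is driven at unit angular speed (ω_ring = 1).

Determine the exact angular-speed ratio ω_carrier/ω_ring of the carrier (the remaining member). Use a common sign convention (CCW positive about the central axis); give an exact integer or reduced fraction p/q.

N_ring = 38 + 2·11 = 60
38(ω_s−ω_c) = −60(ω_r−ω_c),  ω_s=0, ω_r=1
38(0−ω_c) = −60(1−ω_c)  ⇒  98ω_c = 60  ⇒  ω_c = 30/49
ω_c/ω_r = 30/49

30/49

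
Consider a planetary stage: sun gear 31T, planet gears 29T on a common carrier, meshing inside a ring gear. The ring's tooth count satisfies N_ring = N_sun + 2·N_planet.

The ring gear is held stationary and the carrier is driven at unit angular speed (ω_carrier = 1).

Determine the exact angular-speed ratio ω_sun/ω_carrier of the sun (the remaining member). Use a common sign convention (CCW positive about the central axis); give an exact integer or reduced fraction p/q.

N_ring = 31 + 2·29 = 89
31(ω_s−ω_c) = −89(ω_r−ω_c),  ω_r=0, ω_c=1
ω_s = 1 − (89/31)(0−1) = 120/31
ω_s/ω_c = 120/31

120/31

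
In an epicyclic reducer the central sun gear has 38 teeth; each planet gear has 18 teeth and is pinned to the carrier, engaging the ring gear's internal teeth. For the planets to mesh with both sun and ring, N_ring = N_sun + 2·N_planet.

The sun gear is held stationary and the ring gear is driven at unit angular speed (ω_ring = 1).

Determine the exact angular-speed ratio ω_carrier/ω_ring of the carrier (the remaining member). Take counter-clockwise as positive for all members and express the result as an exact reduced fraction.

37/56

N_ring = 38 + 2·18 = 74
38(ω_s−ω_c) = −74(ω_r−ω_c),  ω_s=0, ω_r=1
38(0−ω_c) = −74(1−ω_c)  ⇒  112ω_c = 74  ⇒  ω_c = 37/56
ω_c/ω_r = 37/56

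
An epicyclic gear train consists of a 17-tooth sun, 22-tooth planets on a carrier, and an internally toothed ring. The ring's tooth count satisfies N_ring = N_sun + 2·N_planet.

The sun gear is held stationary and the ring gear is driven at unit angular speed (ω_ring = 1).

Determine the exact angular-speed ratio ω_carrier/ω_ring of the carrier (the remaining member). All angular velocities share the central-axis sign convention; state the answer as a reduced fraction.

N_ring = 17 + 2·22 = 61
17(ω_s−ω_c) = −61(ω_r−ω_c),  ω_s=0, ω_r=1
17(0−ω_c) = −61(1−ω_c)  ⇒  78ω_c = 61  ⇒  ω_c = 61/78
ω_c/ω_r = 61/78

61/78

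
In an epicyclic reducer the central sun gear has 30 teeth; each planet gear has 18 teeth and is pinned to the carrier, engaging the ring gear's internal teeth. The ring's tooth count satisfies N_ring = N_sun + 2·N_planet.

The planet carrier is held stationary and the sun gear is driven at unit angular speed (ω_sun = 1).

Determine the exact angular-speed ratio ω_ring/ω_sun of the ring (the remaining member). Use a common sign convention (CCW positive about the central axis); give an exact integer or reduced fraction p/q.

-5/11

N_ring = 30 + 2·18 = 66
30(ω_s−ω_c) = −66(ω_r−ω_c),  ω_c=0, ω_s=1
ω_r = 0 − (30/66)(1−0) = -5/11
ω_r/ω_s = -5/11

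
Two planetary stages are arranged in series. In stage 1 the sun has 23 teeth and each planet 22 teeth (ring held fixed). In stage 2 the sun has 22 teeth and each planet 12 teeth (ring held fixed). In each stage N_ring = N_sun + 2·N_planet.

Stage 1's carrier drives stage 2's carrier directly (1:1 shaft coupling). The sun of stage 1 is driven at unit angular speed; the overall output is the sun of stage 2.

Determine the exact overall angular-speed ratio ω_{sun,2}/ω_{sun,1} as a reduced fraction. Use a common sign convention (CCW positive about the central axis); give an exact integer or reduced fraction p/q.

391/495

Stage 1: N_ring = 23 + 2·22 = 67
Stage 1: 23(ω_s−ω_c) = −67(ω_r−ω_c),  ω_r=0, ω_s=1
Stage 1: 23(1−ω_c) = −67(0−ω_c)  ⇒  90ω_c = 23  ⇒  ω_c = 23/90
  ⇒ ω_c¹/ω_s¹ = 23/90
Stage 2: N_ring = 22 + 2·12 = 46
Stage 2: 22(ω_s−ω_c) = −46(ω_r−ω_c),  ω_r=0, ω_c=1
Stage 2: ω_s = 1 − (46/22)(0−1) = 34/11
  ⇒ ω_s²/ω_c² = 34/11
Coupling ω_c² = ω_c¹ ⇒ overall = 23/90 × 34/11 = 391/495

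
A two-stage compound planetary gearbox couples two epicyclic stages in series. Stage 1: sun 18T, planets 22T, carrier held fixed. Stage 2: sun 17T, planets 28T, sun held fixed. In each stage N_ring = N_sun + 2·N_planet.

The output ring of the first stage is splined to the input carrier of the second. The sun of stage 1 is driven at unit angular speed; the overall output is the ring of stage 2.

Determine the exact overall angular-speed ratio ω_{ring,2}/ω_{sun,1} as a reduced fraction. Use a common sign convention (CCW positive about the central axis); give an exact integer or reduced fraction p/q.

-810/2263

Stage 1: N_ring = 18 + 2·22 = 62
Stage 1: 18(ω_s−ω_c) = −62(ω_r−ω_c),  ω_c=0, ω_s=1
Stage 1: ω_r = 0 − (18/62)(1−0) = -9/31
  ⇒ ω_r¹/ω_s¹ = -9/31
Stage 2: N_ring = 17 + 2·28 = 73
Stage 2: 17(ω_s−ω_c) = −73(ω_r−ω_c),  ω_s=0, ω_c=1
Stage 2: ω_r = 1 − (17/73)(0−1) = 90/73
  ⇒ ω_r²/ω_c² = 90/73
Coupling ω_c² = ω_r¹ ⇒ overall = -9/31 × 90/73 = -810/2263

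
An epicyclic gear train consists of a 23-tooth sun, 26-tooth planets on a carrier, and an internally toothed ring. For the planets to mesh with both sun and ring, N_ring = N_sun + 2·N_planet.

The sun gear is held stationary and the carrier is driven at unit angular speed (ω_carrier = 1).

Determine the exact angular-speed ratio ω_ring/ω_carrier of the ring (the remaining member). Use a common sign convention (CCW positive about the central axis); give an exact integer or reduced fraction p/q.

N_ring = 23 + 2·26 = 75
23(ω_s−ω_c) = −75(ω_r−ω_c),  ω_s=0, ω_c=1
ω_r = 1 − (23/75)(0−1) = 98/75
ω_r/ω_c = 98/75

98/75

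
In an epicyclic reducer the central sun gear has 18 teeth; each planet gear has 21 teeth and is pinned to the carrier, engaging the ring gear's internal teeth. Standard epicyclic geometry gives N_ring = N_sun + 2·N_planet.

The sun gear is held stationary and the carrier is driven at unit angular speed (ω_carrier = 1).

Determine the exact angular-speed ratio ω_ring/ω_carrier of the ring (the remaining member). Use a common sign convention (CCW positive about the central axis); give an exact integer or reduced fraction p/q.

13/10

N_ring = 18 + 2·21 = 60
18(ω_s−ω_c) = −60(ω_r−ω_c),  ω_s=0, ω_c=1
ω_r = 1 − (18/60)(0−1) = 13/10
ω_r/ω_c = 13/10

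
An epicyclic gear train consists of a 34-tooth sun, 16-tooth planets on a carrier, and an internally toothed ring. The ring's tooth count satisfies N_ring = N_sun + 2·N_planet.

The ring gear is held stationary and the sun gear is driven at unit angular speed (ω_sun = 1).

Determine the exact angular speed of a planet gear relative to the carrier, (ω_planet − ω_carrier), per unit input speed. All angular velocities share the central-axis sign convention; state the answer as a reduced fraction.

-561/400

N_ring = 34 + 2·16 = 66
34(ω_s−ω_c) = −66(ω_r−ω_c),  ω_r=0, ω_s=1
34(1−ω_c) = −66(0−ω_c)  ⇒  100ω_c = 34  ⇒  ω_c = 17/50
sun–planet: 34·(1−17/50) = −16·(ω_p−ω_c)  ⇒  ω_p−ω_c = −(34/16)·(33/50) = -561/400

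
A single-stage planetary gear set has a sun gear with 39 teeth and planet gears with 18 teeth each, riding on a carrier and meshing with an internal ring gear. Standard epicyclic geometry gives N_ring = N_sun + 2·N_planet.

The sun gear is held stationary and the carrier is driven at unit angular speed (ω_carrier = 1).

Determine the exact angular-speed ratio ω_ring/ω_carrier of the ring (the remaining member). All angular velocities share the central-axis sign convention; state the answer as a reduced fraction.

N_ring = 39 + 2·18 = 75
39(ω_s−ω_c) = −75(ω_r−ω_c),  ω_s=0, ω_c=1
ω_r = 1 − (39/75)(0−1) = 38/25
ω_r/ω_c = 38/25

38/25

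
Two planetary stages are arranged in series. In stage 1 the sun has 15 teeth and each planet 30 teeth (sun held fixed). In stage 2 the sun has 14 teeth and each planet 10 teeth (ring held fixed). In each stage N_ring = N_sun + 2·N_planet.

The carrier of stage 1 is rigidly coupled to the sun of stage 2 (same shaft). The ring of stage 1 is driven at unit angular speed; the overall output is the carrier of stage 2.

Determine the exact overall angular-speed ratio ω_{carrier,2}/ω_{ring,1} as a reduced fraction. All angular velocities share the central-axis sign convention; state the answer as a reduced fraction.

35/144

Stage 1: N_ring = 15 + 2·30 = 75
Stage 1: 15(ω_s−ω_c) = −75(ω_r−ω_c),  ω_s=0, ω_r=1
Stage 1: 15(0−ω_c) = −75(1−ω_c)  ⇒  90ω_c = 75  ⇒  ω_c = 5/6
  ⇒ ω_c¹/ω_r¹ = 5/6
Stage 2: N_ring = 14 + 2·10 = 34
Stage 2: 14(ω_s−ω_c) = −34(ω_r−ω_c),  ω_r=0, ω_s=1
Stage 2: 14(1−ω_c) = −34(0−ω_c)  ⇒  48ω_c = 14  ⇒  ω_c = 7/24
  ⇒ ω_c²/ω_s² = 7/24
Coupling ω_s² = ω_c¹ ⇒ overall = 5/6 × 7/24 = 35/144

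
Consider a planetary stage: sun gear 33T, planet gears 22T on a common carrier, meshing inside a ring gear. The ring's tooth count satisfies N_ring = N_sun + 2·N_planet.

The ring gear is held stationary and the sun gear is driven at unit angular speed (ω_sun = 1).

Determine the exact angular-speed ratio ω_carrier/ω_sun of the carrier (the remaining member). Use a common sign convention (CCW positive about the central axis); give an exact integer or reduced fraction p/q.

3/10

N_ring = 33 + 2·22 = 77
33(ω_s−ω_c) = −77(ω_r−ω_c),  ω_r=0, ω_s=1
33(1−ω_c) = −77(0−ω_c)  ⇒  110ω_c = 33  ⇒  ω_c = 3/10
ω_c/ω_s = 3/10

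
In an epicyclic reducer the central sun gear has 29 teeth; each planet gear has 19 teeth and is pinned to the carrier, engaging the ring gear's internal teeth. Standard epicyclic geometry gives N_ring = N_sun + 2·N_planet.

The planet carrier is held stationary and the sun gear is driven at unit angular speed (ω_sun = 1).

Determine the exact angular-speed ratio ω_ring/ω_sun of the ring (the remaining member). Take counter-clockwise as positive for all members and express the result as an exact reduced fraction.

N_ring = 29 + 2·19 = 67
29(ω_s−ω_c) = −67(ω_r−ω_c),  ω_c=0, ω_s=1
ω_r = 0 − (29/67)(1−0) = -29/67
ω_r/ω_s = -29/67

-29/67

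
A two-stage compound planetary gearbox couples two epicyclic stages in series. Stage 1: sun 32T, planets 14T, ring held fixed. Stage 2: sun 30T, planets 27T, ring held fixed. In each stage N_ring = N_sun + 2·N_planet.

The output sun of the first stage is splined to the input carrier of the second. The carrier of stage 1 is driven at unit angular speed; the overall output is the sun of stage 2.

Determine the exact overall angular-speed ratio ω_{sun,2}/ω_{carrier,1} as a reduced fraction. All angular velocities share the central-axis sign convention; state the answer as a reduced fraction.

437/40

Stage 1: N_ring = 32 + 2·14 = 60
Stage 1: 32(ω_s−ω_c) = −60(ω_r−ω_c),  ω_r=0, ω_c=1
Stage 1: ω_s = 1 − (60/32)(0−1) = 23/8
  ⇒ ω_s¹/ω_c¹ = 23/8
Stage 2: N_ring = 30 + 2·27 = 84
Stage 2: 30(ω_s−ω_c) = −84(ω_r−ω_c),  ω_r=0, ω_c=1
Stage 2: ω_s = 1 − (84/30)(0−1) = 19/5
  ⇒ ω_s²/ω_c² = 19/5
Coupling ω_c² = ω_s¹ ⇒ overall = 23/8 × 19/5 = 437/40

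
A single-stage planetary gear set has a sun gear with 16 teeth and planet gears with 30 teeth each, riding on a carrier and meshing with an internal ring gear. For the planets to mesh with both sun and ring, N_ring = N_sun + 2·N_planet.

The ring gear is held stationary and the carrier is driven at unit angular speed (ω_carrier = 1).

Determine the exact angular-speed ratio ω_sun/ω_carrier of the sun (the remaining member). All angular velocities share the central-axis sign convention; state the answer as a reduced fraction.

N_ring = 16 + 2·30 = 76
16(ω_s−ω_c) = −76(ω_r−ω_c),  ω_r=0, ω_c=1
ω_s = 1 − (76/16)(0−1) = 23/4
ω_s/ω_c = 23/4

23/4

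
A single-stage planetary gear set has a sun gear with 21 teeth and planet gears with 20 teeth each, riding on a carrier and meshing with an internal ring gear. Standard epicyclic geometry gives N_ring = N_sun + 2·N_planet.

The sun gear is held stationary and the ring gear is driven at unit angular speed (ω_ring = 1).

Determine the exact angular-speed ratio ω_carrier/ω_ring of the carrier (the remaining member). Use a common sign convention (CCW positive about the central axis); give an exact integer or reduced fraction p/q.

N_ring = 21 + 2·20 = 61
21(ω_s−ω_c) = −61(ω_r−ω_c),  ω_s=0, ω_r=1
21(0−ω_c) = −61(1−ω_c)  ⇒  82ω_c = 61  ⇒  ω_c = 61/82
ω_c/ω_r = 61/82

61/82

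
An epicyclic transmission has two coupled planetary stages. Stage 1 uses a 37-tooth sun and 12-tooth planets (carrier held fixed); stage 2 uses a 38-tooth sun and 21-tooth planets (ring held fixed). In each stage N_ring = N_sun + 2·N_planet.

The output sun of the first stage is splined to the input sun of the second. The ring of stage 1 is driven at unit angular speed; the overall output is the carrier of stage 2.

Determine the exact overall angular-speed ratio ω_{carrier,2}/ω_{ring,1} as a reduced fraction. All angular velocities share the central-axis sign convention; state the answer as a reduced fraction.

-1159/2183

Stage 1: N_ring = 37 + 2·12 = 61
Stage 1: 37(ω_s−ω_c) = −61(ω_r−ω_c),  ω_c=0, ω_r=1
Stage 1: ω_s = 0 − (61/37)(1−0) = -61/37
  ⇒ ω_s¹/ω_r¹ = -61/37
Stage 2: N_ring = 38 + 2·21 = 80
Stage 2: 38(ω_s−ω_c) = −80(ω_r−ω_c),  ω_r=0, ω_s=1
Stage 2: 38(1−ω_c) = −80(0−ω_c)  ⇒  118ω_c = 38  ⇒  ω_c = 19/59
  ⇒ ω_c²/ω_s² = 19/59
Coupling ω_s² = ω_s¹ ⇒ overall = -61/37 × 19/59 = -1159/2183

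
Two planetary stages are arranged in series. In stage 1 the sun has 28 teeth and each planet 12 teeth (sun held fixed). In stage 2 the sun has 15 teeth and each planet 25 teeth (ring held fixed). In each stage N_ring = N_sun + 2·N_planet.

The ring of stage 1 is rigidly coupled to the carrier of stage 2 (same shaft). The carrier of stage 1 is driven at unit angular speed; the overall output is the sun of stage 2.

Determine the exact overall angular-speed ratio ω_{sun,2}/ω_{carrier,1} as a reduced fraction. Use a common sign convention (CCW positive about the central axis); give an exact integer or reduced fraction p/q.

Stage 1: N_ring = 28 + 2·12 = 52
Stage 1: 28(ω_s−ω_c) = −52(ω_r−ω_c),  ω_s=0, ω_c=1
Stage 1: ω_r = 1 − (28/52)(0−1) = 20/13
  ⇒ ω_r¹/ω_c¹ = 20/13
Stage 2: N_ring = 15 + 2·25 = 65
Stage 2: 15(ω_s−ω_c) = −65(ω_r−ω_c),  ω_r=0, ω_c=1
Stage 2: ω_s = 1 − (65/15)(0−1) = 16/3
  ⇒ ω_s²/ω_c² = 16/3
Coupling ω_c² = ω_r¹ ⇒ overall = 20/13 × 16/3 = 320/39

320/39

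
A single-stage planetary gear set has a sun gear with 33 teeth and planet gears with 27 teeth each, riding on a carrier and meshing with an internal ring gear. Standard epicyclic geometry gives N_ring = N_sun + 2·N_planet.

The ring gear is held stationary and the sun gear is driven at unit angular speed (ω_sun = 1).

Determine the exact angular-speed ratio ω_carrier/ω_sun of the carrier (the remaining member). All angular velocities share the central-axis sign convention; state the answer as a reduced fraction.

11/40

N_ring = 33 + 2·27 = 87
33(ω_s−ω_c) = −87(ω_r−ω_c),  ω_r=0, ω_s=1
33(1−ω_c) = −87(0−ω_c)  ⇒  120ω_c = 33  ⇒  ω_c = 11/40
ω_c/ω_s = 11/40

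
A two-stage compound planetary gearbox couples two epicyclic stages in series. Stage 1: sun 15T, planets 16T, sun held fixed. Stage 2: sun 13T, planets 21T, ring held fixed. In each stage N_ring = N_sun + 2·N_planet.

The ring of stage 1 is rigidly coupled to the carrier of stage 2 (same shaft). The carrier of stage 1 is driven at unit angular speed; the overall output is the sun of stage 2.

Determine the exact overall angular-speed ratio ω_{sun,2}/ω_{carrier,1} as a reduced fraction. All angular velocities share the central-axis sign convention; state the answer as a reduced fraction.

Stage 1: N_ring = 15 + 2·16 = 47
Stage 1: 15(ω_s−ω_c) = −47(ω_r−ω_c),  ω_s=0, ω_c=1
Stage 1: ω_r = 1 − (15/47)(0−1) = 62/47
  ⇒ ω_r¹/ω_c¹ = 62/47
Stage 2: N_ring = 13 + 2·21 = 55
Stage 2: 13(ω_s−ω_c) = −55(ω_r−ω_c),  ω_r=0, ω_c=1
Stage 2: ω_s = 1 − (55/13)(0−1) = 68/13
  ⇒ ω_s²/ω_c² = 68/13
Coupling ω_c² = ω_r¹ ⇒ overall = 62/47 × 68/13 = 4216/611

4216/611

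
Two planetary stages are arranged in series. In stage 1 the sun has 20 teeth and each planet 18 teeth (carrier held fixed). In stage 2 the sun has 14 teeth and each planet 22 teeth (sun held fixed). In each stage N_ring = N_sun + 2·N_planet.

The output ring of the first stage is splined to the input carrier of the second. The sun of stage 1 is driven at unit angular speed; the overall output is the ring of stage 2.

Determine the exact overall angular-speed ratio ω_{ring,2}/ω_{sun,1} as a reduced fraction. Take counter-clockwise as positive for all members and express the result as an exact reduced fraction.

-90/203

Stage 1: N_ring = 20 + 2·18 = 56
Stage 1: 20(ω_s−ω_c) = −56(ω_r−ω_c),  ω_c=0, ω_s=1
Stage 1: ω_r = 0 − (20/56)(1−0) = -5/14
  ⇒ ω_r¹/ω_s¹ = -5/14
Stage 2: N_ring = 14 + 2·22 = 58
Stage 2: 14(ω_s−ω_c) = −58(ω_r−ω_c),  ω_s=0, ω_c=1
Stage 2: ω_r = 1 − (14/58)(0−1) = 36/29
  ⇒ ω_r²/ω_c² = 36/29
Coupling ω_c² = ω_r¹ ⇒ overall = -5/14 × 36/29 = -90/203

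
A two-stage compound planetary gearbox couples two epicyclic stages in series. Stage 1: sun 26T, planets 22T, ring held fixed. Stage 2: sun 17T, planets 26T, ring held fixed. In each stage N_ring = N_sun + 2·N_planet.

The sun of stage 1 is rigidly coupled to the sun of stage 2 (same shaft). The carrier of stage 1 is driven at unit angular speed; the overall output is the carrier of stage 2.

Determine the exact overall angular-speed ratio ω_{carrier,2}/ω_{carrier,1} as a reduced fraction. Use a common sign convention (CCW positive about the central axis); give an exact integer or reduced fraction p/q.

Stage 1: N_ring = 26 + 2·22 = 70
Stage 1: 26(ω_s−ω_c) = −70(ω_r−ω_c),  ω_r=0, ω_c=1
Stage 1: ω_s = 1 − (70/26)(0−1) = 48/13
  ⇒ ω_s¹/ω_c¹ = 48/13
Stage 2: N_ring = 17 + 2·26 = 69
Stage 2: 17(ω_s−ω_c) = −69(ω_r−ω_c),  ω_r=0, ω_s=1
Stage 2: 17(1−ω_c) = −69(0−ω_c)  ⇒  86ω_c = 17  ⇒  ω_c = 17/86
  ⇒ ω_c²/ω_s² = 17/86
Coupling ω_s² = ω_s¹ ⇒ overall = 48/13 × 17/86 = 408/559

408/559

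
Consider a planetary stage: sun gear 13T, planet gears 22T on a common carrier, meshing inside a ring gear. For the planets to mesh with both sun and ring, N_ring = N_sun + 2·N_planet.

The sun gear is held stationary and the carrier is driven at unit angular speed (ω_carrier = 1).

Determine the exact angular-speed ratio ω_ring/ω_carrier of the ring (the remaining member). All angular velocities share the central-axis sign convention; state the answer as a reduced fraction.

N_ring = 13 + 2·22 = 57
13(ω_s−ω_c) = −57(ω_r−ω_c),  ω_s=0, ω_c=1
ω_r = 1 − (13/57)(0−1) = 70/57
ω_r/ω_c = 70/57

70/57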